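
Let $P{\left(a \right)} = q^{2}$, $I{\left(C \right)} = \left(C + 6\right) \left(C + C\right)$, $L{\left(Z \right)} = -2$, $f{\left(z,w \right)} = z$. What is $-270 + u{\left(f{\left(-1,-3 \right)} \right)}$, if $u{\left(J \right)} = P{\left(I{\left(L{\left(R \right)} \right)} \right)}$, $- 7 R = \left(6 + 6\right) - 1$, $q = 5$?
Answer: $-245$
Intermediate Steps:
$R = - \frac{11}{7}$ ($R = - \frac{\left(6 + 6\right) - 1}{7} = - \frac{12 - 1}{7} = \left(- \frac{1}{7}\right) 11 = - \frac{11}{7} \approx -1.5714$)
$I{\left(C \right)} = 2 C \left(6 + C\right)$ ($I{\left(C \right)} = \left(6 + C\right) 2 C = 2 C \left(6 + C\right)$)
$P{\left(a \right)} = 25$ ($P{\left(a \right)} = 5^{2} = 25$)
$u{\left(J \right)} = 25$
$-270 + u{\left(f{\left(-1,-3 \right)} \right)} = -270 + 25 = -245$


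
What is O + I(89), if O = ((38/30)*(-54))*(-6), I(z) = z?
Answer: 2497/5 ≈ 499.40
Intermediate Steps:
O = 2052/5 (O = ((38*(1/30))*(-54))*(-6) = ((19/15)*(-54))*(-6) = -342/5*(-6) = 2052/5 ≈ 410.40)
O + I(89) = 2052/5 + 89 = 2497/5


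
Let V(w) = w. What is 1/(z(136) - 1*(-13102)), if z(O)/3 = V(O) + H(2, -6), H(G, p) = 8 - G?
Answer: 1/13528 ≈ 7.3921e-5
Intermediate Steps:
z(O) = 18 + 3*O (z(O) = 3*(O + (8 - 1*2)) = 3*(O + (8 - 2)) = 3*(O + 6) = 3*(6 + O) = 18 + 3*O)
1/(z(136) - 1*(-13102)) = 1/((18 + 3*136) - 1*(-13102)) = 1/((18 + 408) + 13102) = 1/(426 + 13102) = 1/13528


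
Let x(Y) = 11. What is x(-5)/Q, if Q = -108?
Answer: -11/108 ≈ -0.10185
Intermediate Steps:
x(-5)/Q = 11/(-108) = 11*(-1/108) = -11/108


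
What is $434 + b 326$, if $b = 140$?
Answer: $46074$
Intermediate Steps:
$434 + b 326 = 434 + 140 \cdot 326 = 434 + 45640 = 46074$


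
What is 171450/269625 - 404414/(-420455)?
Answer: 483005692/302307145 ≈ 1.5977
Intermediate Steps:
171450/269625 - 404414/(-420455) = 171450*(1/269625) - 404414*(-1/420455) = 2286/3595 + 404414/420455 = 483005692/302307145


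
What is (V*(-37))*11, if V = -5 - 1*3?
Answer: 3256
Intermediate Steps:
V = -8 (V = -5 - 3 = -8)
(V*(-37))*11 = -8*(-37)*11 = 296*11 = 3256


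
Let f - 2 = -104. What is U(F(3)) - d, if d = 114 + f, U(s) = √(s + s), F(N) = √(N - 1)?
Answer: -12 + 2^(¾) ≈ -10.318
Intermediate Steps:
f = -102 (f = 2 - 104 = -102)
F(N) = √(-1 + N)
U(s) = √2*√s (U(s) = √(2*s) = √2*√s)
d = 12 (d = 114 - 102 = 12)
U(F(3)) - d = √2*√(√(-1 + 3)) - 1*12 = √2*√(√2) - 12 = √2*2^(¼) - 12 = 2^(¾) - 12 = -12 + 2^(¾)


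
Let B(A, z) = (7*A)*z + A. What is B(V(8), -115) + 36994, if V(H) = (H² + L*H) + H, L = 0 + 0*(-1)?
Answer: -20894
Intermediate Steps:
L = 0 (L = 0 + 0 = 0)
V(H) = H + H² (V(H) = (H² + 0*H) + H = (H² + 0) + H = H² + H = H + H²)
B(A, z) = A + 7*A*z (B(A, z) = 7*A*z + A = A + 7*A*z)
B(V(8), -115) + 36994 = (8*(1 + 8))*(1 + 7*(-115)) + 36994 = (8*9)*(1 - 805) + 36994 = 72*(-804) + 36994 = -57888 + 36994 = -20894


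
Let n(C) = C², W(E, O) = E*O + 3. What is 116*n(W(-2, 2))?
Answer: 116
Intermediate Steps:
W(E, O) = 3 + E*O
116*n(W(-2, 2)) = 116*(3 - 2*2)² = 116*(3 - 4)² = 116*(-1)² = 116*1 = 116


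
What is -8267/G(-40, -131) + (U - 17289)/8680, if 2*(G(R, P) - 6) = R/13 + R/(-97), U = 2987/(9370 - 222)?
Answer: -82869942918419/46737571104 ≈ -1773.1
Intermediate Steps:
U = 2987/9148 ≈ 0.32652
G(R, P) = 6 + 42*R/1261 (G(R, P) = 6 + (R/13 + R/(-97))/2 = 6 + (R*(1/13) + R*(-1/97))/2 = 6 + (R/13 - R/97)/2 = 6 + (84*R/1261)/2 = 6 + 42*R/1261)
-8267/G(-40, -131) + (U - 17289)/8680 = -8267/(6 + (42/1261)*(-40)) + (2987/9148 - 17289)/8680 = -8267/(6 - 1680/1261) - 158156785/9148*1/8680 = -8267/5886/1261 - 31631357/15880928 = -8267*1261/5886 - 31631357/15880928 = -10424687/5886 - 31631357/15880928 = -82869942918419/46737571104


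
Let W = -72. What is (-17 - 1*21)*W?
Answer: 2736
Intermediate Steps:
(-17 - 1*21)*W = (-17 - 1*21)*(-72) = (-17 - 21)*(-72) = -38*(-72) = 2736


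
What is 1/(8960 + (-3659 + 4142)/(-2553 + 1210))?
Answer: 1343/12032797 ≈ 0.00011161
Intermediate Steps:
1/(8960 + (-3659 + 4142)/(-2553 + 1210)) = 1/(8960 + 483/(-1343)) = 1/(8960 + 483*(-1/1343)) = 1/(8960 - 483/1343) = 1/(12032797/1343) = 1343/12032797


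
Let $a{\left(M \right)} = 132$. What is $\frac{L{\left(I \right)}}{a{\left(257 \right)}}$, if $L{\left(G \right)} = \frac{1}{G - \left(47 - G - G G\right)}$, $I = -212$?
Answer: $\frac{1}{5870436} \approx 1.7035 \cdot 10^{-7}$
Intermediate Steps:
$L{\left(G \right)} = \frac{1}{-47 + G^{2} + 2 G}$ ($L{\left(G \right)} = \frac{1}{G - \left(47 - G - G^{2}\right)} = \frac{1}{G + \left(-47 + G + G^{2}\right)} = \frac{1}{-47 + G^{2} + 2 G}$)
$\frac{L{\left(I \right)}}{a{\left(257 \right)}} = \frac{1}{\left(-47 + \left(-212\right)^{2} + 2 \left(-212\right)\right) 132} = \frac{1}{-47 + 44944 - 424} \cdot \frac{1}{132} = \frac{1}{44473} \cdot \frac{1}{132} = \frac{1}{5870436}$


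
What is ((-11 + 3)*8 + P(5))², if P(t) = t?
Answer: 3481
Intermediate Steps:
((-11 + 3)*8 + P(5))² = ((-11 + 3)*8 + 5)² = (-8*8 + 5)² = (-64 + 5)² = (-59)² = 3481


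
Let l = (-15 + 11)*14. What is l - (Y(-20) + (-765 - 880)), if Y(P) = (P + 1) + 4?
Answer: 1604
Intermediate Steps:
Y(P) = 5 + P (Y(P) = (1 + P) + 4 = 5 + P)
l = -56 (l = -4*14 = -56)
l - (Y(-20) + (-765 - 880)) = -56 - ((5 - 20) + (-765 - 880)) = -56 - (-15 - 1645) = -56 - 1*(-1660) = -56 + 1660 = 1604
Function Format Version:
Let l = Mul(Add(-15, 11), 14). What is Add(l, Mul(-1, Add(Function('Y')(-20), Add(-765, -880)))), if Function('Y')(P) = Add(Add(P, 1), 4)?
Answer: 1604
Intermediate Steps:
Function('Y')(P) = Add(5, P) (Function('Y')(P) = Add(Add(1, P), 4) = Add(5, P))
l = -56 (l = Mul(-4, 14) = -56)
Add(l, Mul(-1, Add(Function('Y')(-20), Add(-765, -880)))) = Add(-56, Mul(-1, Add(Add(5, -20), Add(-765, -880)))) = Add(-56, Mul(-1, Add(-15, -1645))) = Add(-56, Mul(-1, -1660)) = Add(-56, 1660) = 1604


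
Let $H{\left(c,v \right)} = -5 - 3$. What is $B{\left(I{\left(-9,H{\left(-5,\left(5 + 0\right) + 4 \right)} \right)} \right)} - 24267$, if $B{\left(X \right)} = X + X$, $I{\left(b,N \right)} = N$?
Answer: $-24283$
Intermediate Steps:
$H{\left(c,v \right)} = -8$ ($H{\left(c,v \right)} = -5 - 3 = -8$)
$B{\left(X \right)} = 2 X$
$B{\left(I{\left(-9,H{\left(-5,\left(5 + 0\right) + 4 \right)} \right)} \right)} - 24267 = 2 \left(-8\right) - 24267 = -16 - 24267 = -24283$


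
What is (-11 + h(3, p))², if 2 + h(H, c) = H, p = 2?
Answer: 100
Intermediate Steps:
h(H, c) = -2 + H
(-11 + h(3, p))² = (-11 + (-2 + 3))² = (-11 + 1)² = (-10)² = 100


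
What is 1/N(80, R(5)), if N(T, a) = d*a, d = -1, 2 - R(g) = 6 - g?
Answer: -1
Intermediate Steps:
R(g) = -4 + g (R(g) = 2 - (6 - g) = 2 + (-6 + g) = -4 + g)
N(T, a) = -a
1/N(80, R(5)) = 1/(-(-4 + 5)) = 1/(-1*1) = 1/(-1) = -1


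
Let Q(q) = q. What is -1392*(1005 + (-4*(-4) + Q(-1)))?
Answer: -1419840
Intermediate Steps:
-1392*(1005 + (-4*(-4) + Q(-1))) = -1392*(1005 + (-4*(-4) - 1)) = -1392*(1005 + (16 - 1)) = -1392*(1005 + 15) = -1392*1020 = -1419840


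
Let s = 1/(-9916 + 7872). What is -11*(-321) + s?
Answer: 7217363/2044 ≈ 3531.0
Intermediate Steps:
s = -1/2044 (s = 1/(-2044) = -1/2044 ≈ -0.00048924)
-11*(-321) + s = -11*(-321) - 1/2044 = 3531 - 1/2044 = 7217363/2044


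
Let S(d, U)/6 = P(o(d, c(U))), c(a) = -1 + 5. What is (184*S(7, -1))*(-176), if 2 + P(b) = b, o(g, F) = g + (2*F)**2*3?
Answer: -38277888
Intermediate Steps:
c(a) = 4
o(g, F) = g + 12*F**2 (o(g, F) = g + (4*F**2)*3 = g + 12*F**2)
P(b) = -2 + b
S(d, U) = 1140 + 6*d (S(d, U) = 6*(-2 + (d + 12*4**2)) = 6*(-2 + (d + 12*16)) = 6*(-2 + (d + 192)) = 6*(-2 + (192 + d)) = 6*(190 + d) = 1140 + 6*d)
(184*S(7, -1))*(-176) = (184*(1140 + 6*7))*(-176) = (184*(1140 + 42))*(-176) = (184*1182)*(-176) = 217488*(-176) = -38277888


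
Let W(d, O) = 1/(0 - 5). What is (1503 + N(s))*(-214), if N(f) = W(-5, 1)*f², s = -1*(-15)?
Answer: -312012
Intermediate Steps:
W(d, O) = -⅕ (W(d, O) = 1/(-5) = -⅕)
s = 15
N(f) = -f²/5
(1503 + N(s))*(-214) = (1503 - ⅕*15²)*(-214) = (1503 - ⅕*225)*(-214) = (1503 - 45)*(-214) = 1458*(-214) = -312012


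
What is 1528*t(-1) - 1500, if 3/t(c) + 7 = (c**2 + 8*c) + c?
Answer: -9028/5 ≈ -1805.6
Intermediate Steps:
t(c) = 3/(-7 + c**2 + 9*c) (t(c) = 3/(-7 + ((c**2 + 8*c) + c)) = 3/(-7 + (c**2 + 9*c)) = 3/(-7 + c**2 + 9*c))
1528*t(-1) - 1500 = 1528*(3/(-7 + (-1)**2 + 9*(-1))) - 1500 = 1528*(3/(-7 + 1 - 9)) - 1500 = 1528*(3/(-15)) - 1500 = 1528*(3*(-1/15)) - 1500 = 1528*(-1/5) - 1500 = -1528/5 - 1500 = -9028/5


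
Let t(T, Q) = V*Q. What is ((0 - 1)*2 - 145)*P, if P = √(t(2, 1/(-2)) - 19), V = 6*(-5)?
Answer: -294*I ≈ -294.0*I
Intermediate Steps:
V = -30
t(T, Q) = -30*Q
P = 2*I (P = √(-30/(-2) - 19) = √(-30*(-½) - 19) = √(15 - 19) = √(-4) = 2*I ≈ 2.0*I)
((0 - 1)*2 - 145)*P = ((0 - 1)*2 - 145)*(2*I) = (-1*2 - 145)*(2*I) = (-2 - 145)*(2*I) = -294*I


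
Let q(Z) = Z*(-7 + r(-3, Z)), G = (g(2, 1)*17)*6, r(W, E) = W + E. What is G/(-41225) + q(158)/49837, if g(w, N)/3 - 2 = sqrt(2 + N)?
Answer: 54912068/120854725 - 18*sqrt(3)/2425 ≈ 0.44151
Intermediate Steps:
r(W, E) = E + W
g(w, N) = 6 + 3*sqrt(2 + N)
G = 612 + 306*sqrt(3) (G = ((6 + 3*sqrt(2 + 1))*17)*6 = ((6 + 3*sqrt(3))*17)*6 = (102 + 51*sqrt(3))*6 = 612 + 306*sqrt(3) ≈ 1142.0)
q(Z) = Z*(-10 + Z) (q(Z) = Z*(-7 + (Z - 3)) = Z*(-7 + (-3 + Z)) = Z*(-10 + Z))
G/(-41225) + q(158)/49837 = (612 + 306*sqrt(3))/(-41225) + (158*(-10 + 158))/49837 = (612 + 306*sqrt(3))*(-1/41225) + (158*148)*(1/49837) = (-36/2425 - 18*sqrt(3)/2425) + 23384*(1/49837) = (-36/2425 - 18*sqrt(3)/2425) + 23384/49837 = 54912068/120854725 - 18*sqrt(3)/2425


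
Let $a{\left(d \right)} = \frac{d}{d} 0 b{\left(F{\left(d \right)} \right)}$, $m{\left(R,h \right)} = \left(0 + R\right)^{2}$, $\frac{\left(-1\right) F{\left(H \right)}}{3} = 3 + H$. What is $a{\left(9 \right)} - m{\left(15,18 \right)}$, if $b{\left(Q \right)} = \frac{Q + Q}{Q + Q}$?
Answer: $-225$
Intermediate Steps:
$F{\left(H \right)} = -9 - 3 H$ ($F{\left(H \right)} = - 3 \left(3 + H\right) = -9 - 3 H$)
$b{\left(Q \right)} = 1$ ($b{\left(Q \right)} = \frac{2 Q}{2 Q} = 2 Q \frac{1}{2 Q} = 1$)
$m{\left(R,h \right)} = R^{2}$
$a{\left(d \right)} = 0$ ($a{\left(d \right)} = \frac{d}{d} 0 \cdot 1 = 1 \cdot 0 \cdot 1 = 0 \cdot 1 = 0$)
$a{\left(9 \right)} - m{\left(15,18 \right)} = 0 - 15^{2} = 0 - 225 = -225$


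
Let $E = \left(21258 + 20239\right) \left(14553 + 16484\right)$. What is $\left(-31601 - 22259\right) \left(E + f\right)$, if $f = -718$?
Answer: $-69368538400060$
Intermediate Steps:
$E = 1287942389$ ($E = 41497 \cdot 31037 = 1287942389$)
$\left(-31601 - 22259\right) \left(E + f\right) = \left(-31601 - 22259\right) \left(1287942389 - 718\right) = \left(-53860\right) 1287941671 = -69368538400060$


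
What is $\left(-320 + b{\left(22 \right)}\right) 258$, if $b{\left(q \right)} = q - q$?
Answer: $-82560$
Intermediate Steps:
$b{\left(q \right)} = 0$
$\left(-320 + b{\left(22 \right)}\right) 258 = \left(-320 + 0\right) 258 = \left(-320\right) 258 = -82560$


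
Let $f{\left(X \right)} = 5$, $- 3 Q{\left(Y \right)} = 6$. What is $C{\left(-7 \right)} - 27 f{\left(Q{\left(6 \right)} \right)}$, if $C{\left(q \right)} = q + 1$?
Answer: $-141$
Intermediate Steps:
$C{\left(q \right)} = 1 + q$
$Q{\left(Y \right)} = -2$ ($Q{\left(Y \right)} = \left(- \frac{1}{3}\right) 6 = -2$)
$C{\left(-7 \right)} - 27 f{\left(Q{\left(6 \right)} \right)} = \left(1 - 7\right) - 135 = -6 - 135 = -141$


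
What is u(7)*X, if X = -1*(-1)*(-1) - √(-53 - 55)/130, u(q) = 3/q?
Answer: -3/7 - 9*I*√3/455 ≈ -0.42857 - 0.03426*I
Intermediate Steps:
X = -1 - 3*I*√3/65 (X = 1*(-1) - √(-108)/130 = -1 - 6*I*√3/130 = -1 - 3*I*√3/65 ≈ -1.0 - 0.079941*I)
u(7)*X = (3/7)*(-1 - 3*I*√3/65) = (3*(⅐))*(-1 - 3*I*√3/65) = 3*(-1 - 3*I*√3/65)/7 = -3/7 - 9*I*√3/455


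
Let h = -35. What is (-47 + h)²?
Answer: 6724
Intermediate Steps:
(-47 + h)² = (-47 - 35)² = (-82)² = 6724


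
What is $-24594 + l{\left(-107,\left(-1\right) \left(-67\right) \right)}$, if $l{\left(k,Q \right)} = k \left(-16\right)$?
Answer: $-22882$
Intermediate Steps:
$l{\left(k,Q \right)} = - 16 k$
$-24594 + l{\left(-107,\left(-1\right) \left(-67\right) \right)} = -24594 - -1712 = -24594 + 1712 = -22882$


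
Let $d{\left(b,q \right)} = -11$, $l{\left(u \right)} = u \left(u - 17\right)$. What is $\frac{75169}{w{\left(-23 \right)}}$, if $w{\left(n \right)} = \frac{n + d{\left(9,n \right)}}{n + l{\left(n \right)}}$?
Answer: $- \frac{67426593}{34} \approx -1.9831 \cdot 10^{6}$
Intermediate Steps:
$l{\left(u \right)} = u \left(-17 + u\right)$
$w{\left(n \right)} = \frac{-11 + n}{n + n \left(-17 + n\right)}$ ($w{\left(n \right)} = \frac{n - 11}{n + n \left(-17 + n\right)} = \frac{-11 + n}{n + n \left(-17 + n\right)}$)
$\frac{75169}{w{\left(-23 \right)}} = \frac{75169}{\frac{1}{-23} \frac{1}{-16 - 23} \left(-11 - 23\right)} = \frac{75169}{\left(- \frac{1}{23}\right) \frac{1}{-39} \left(-34\right)} = \frac{75169}{\left(- \frac{1}{23}\right) \left(- \frac{1}{39}\right) \left(-34\right)} = \frac{75169}{- \frac{34}{897}} = 75169 \left(- \frac{897}{34}\right) = - \frac{67426593}{34}$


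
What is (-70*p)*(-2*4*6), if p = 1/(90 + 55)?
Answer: 672/29 ≈ 23.172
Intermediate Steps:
p = 1/145 ≈ 0.0068966
(-70*p)*(-2*4*6) = (-70*1/145)*(-2*4*6) = -(-112)*6/29 = -14/29*(-48) = 672/29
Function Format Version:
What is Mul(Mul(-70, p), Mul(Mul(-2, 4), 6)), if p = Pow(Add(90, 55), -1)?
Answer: Rational(672, 29) ≈ 23.172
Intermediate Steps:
p = Rational(1, 145) (p = Pow(145, -1) = Rational(1, 145) ≈ 0.0068966)
Mul(Mul(-70, p), Mul(Mul(-2, 4), 6)) = Mul(Mul(-70, Rational(1, 145)), Mul(Mul(-2, 4), 6)) = Mul(Rational(-14, 29), Mul(-8, 6)) = Mul(Rational(-14, 29), -48) = Rational(672, 29)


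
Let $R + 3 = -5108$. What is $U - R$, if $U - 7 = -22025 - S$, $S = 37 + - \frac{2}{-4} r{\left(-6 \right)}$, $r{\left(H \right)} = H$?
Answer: $-16941$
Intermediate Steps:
$S = 34$ ($S = 37 + - \frac{2}{-4} \left(-6\right) = 37 + \left(-2\right) \left(- \frac{1}{4}\right) \left(-6\right) = 37 + \frac{1}{2} \left(-6\right) = 37 - 3 = 34$)
$U = -22052$ ($U = 7 - 22059 = -22052$)
$R = -5111$ ($R = -3 - 5108 = -5111$)
$U - R = -22052 - -5111 = -22052 + 5111 = -16941$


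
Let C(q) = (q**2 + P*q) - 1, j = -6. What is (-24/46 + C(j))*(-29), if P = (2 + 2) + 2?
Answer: 1015/23 ≈ 44.130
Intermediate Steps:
P = 6 (P = 4 + 2 = 6)
C(q) = -1 + q**2 + 6*q (C(q) = (q**2 + 6*q) - 1 = -1 + q**2 + 6*q)
(-24/46 + C(j))*(-29) = (-24/46 + (-1 + (-6)**2 + 6*(-6)))*(-29) = (-24*1/46 + (-1 + 36 - 36))*(-29) = (-12/23 - 1)*(-29) = -35/23*(-29) = 1015/23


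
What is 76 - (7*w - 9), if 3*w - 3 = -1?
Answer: 241/3 ≈ 80.333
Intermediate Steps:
w = 2/3 (w = 1 + (1/3)*(-1) = 1 - 1/3 = 2/3 ≈ 0.66667)
76 - (7*w - 9) = 76 - (7*(2/3) - 9) = 76 - (14/3 - 9) = 76 - 1*(-13/3) = 76 + 13/3 = 241/3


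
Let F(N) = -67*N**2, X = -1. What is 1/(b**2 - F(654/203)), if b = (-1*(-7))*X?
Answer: 41209/30676213 ≈ 0.0013434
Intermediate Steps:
b = -7 (b = -1*(-7)*(-1) = 7*(-1) = -7)
1/(b**2 - F(654/203)) = 1/((-7)**2 - (-67)*(654/203)**2) = 1/(49 - (-67)*(654*(1/203))**2) = 1/(49 - (-67)*(654/203)**2) = 1/(49 - (-67)*427716/41209) = 1/(49 - 1*(-28656972/41209)) = 1/(49 + 28656972/41209) = 1/(30676213/41209) = 41209/30676213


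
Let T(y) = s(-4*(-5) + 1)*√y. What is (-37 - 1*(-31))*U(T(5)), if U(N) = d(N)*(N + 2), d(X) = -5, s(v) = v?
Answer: 60 + 630*√5 ≈ 1468.7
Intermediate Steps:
T(y) = 21*√y (T(y) = (-4*(-5) + 1)*√y = (20 + 1)*√y = 21*√y)
U(N) = -10 - 5*N (U(N) = -5*(N + 2) = -5*(2 + N) = -10 - 5*N)
(-37 - 1*(-31))*U(T(5)) = (-37 - 1*(-31))*(-10 - 105*√5) = (-37 + 31)*(-10 - 105*√5) = -6*(-10 - 105*√5) = 60 + 630*√5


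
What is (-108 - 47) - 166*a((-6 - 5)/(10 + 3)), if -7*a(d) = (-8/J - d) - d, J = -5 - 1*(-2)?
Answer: -14095/273 ≈ -51.630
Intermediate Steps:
J = -3 (J = -5 + 2 = -3)
a(d) = -8/21 + 2*d/7 (a(d) = -((-8/(-3) - d) - d)/7 = -((-8*(-⅓) - d) - d)/7 = -((8/3 - d) - d)/7 = -(8/3 - 2*d)/7 = -8/21 + 2*d/7)
(-108 - 47) - 166*a((-6 - 5)/(10 + 3)) = (-108 - 47) - 166*(-8/21 + 2*((-6 - 5)/(10 + 3))/7) = -155 - 166*(-8/21 + 2*(-11/13)/7) = -155 - 166*(-8/21 + 2*(-11*1/13)/7) = -155 - 166*(-8/21 + (2/7)*(-11/13)) = -155 - 166*(-8/21 - 22/91) = -155 - 166*(-170/273) = -155 + 28220/273 = -14095/273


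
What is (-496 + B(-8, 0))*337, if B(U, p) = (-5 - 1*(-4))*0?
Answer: -167152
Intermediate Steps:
B(U, p) = 0 (B(U, p) = (-5 + 4)*0 = -1*0 = 0)
(-496 + B(-8, 0))*337 = (-496 + 0)*337 = -496*337 = -167152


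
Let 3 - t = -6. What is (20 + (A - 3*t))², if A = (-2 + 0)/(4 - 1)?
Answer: 529/9 ≈ 58.778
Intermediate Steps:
t = 9 (t = 3 - 1*(-6) = 3 + 6 = 9)
A = -⅔ (A = -2/3 = -2*⅓ = -⅔ ≈ -0.66667)
(20 + (A - 3*t))² = (20 + (-⅔ - 3*9))² = (20 + (-⅔ - 27))² = (20 - 83/3)² = (-23/3)² = 529/9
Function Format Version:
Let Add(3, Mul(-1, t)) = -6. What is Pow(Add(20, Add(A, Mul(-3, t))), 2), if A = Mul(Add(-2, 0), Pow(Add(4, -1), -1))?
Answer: Rational(529, 9) ≈ 58.778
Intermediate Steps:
t = 9 (t = Add(3, Mul(-1, -6)) = Add(3, 6) = 9)
A = Rational(-2, 3) (A = Mul(-2, Pow(3, -1)) = Mul(-2, Rational(1, 3)) = Rational(-2, 3) ≈ -0.66667)
Pow(Add(20, Add(A, Mul(-3, t))), 2) = Pow(Add(20, Add(Rational(-2, 3), Mul(-3, 9))), 2) = Pow(Add(20, Add(Rational(-2, 3), -27)), 2) = Pow(Add(20, Rational(-83, 3)), 2) = Pow(Rational(-23, 3), 2) = Rational(529, 9)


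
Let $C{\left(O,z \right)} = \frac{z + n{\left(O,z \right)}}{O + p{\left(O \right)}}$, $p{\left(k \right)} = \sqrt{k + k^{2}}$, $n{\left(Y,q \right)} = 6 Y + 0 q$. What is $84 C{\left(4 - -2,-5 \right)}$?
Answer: $-2604 + 434 \sqrt{42} \approx 208.64$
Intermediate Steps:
$n{\left(Y,q \right)} = 6 Y$ ($n{\left(Y,q \right)} = 6 Y + 0 = 6 Y$)
$C{\left(O,z \right)} = \frac{z + 6 O}{O + \sqrt{O \left(1 + O\right)}}$
$84 C{\left(4 - -2,-5 \right)} = 84 \frac{-5 + 6 \left(4 - -2\right)}{\left(4 - -2\right) + \sqrt{\left(4 - -2\right) \left(1 + \left(4 - -2\right)\right)}} = 84 \frac{-5 + 6 \left(4 + 2\right)}{\left(4 + 2\right) + \sqrt{\left(4 + 2\right) \left(1 + \left(4 + 2\right)\right)}} = 84 \frac{-5 + 6 \cdot 6}{6 + \sqrt{6 \left(1 + 6\right)}} = 84 \frac{-5 + 36}{6 + \sqrt{6 \cdot 7}} = 84 \frac{1}{6 + \sqrt{42}} \cdot 31 = 84 \frac{31}{6 + \sqrt{42}} = \frac{2604}{6 + \sqrt{42}}$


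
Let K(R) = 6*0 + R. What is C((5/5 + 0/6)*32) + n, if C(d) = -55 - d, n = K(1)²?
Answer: -86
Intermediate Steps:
K(R) = R (K(R) = 0 + R = R)
n = 1 (n = 1² = 1)
C((5/5 + 0/6)*32) + n = (-55 - (5/5 + 0/6)*32) + 1 = (-55 - (5*(⅕) + 0*(⅙))*32) + 1 = (-55 - (1 + 0)*32) + 1 = (-55 - 32) + 1 = -87 + 1 = -86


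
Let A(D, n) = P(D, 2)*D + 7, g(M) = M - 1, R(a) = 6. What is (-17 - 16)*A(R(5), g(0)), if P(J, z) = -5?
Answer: 759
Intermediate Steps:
g(M) = -1 + M
A(D, n) = 7 - 5*D (A(D, n) = -5*D + 7 = 7 - 5*D)
(-17 - 16)*A(R(5), g(0)) = (-17 - 16)*(7 - 5*6) = -33*(7 - 30) = -33*(-23) = 759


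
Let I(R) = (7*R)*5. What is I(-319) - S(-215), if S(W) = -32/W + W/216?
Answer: -518463287/46440 ≈ -11164.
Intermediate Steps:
S(W) = -32/W + W/216 (S(W) = -32/W + W*(1/216) = -32/W + W/216)
I(R) = 35*R
I(-319) - S(-215) = 35*(-319) - (-32/(-215) + (1/216)*(-215)) = -11165 - (-32*(-1/215) - 215/216) = -11165 - (32/215 - 215/216) = -11165 - 1*(-39313/46440) = -11165 + 39313/46440 = -518463287/46440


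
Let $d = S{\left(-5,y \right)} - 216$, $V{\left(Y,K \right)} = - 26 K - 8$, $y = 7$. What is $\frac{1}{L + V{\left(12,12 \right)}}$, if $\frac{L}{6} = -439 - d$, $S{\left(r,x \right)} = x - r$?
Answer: $- \frac{1}{1730} \approx -0.00057803$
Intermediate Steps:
$V{\left(Y,K \right)} = -8 - 26 K$
$d = -204$ ($d = \left(7 - -5\right) - 216 = \left(7 + 5\right) - 216 = 12 - 216 = -204$)
$L = -1410$ ($L = 6 \left(-439 - -204\right) = 6 \left(-439 + 204\right) = 6 \left(-235\right) = -1410$)
$\frac{1}{L + V{\left(12,12 \right)}} = \frac{1}{-1410 - 320} = \frac{1}{-1730} = - \frac{1}{1730}$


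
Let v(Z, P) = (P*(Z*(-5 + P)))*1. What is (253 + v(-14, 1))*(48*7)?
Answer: 103824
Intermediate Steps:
v(Z, P) = P*Z*(-5 + P) (v(Z, P) = (P*Z*(-5 + P))*1 = P*Z*(-5 + P))
(253 + v(-14, 1))*(48*7) = (253 + 1*(-14)*(-5 + 1))*(48*7) = (253 + 1*(-14)*(-4))*336 = (253 + 56)*336 = 309*336 = 103824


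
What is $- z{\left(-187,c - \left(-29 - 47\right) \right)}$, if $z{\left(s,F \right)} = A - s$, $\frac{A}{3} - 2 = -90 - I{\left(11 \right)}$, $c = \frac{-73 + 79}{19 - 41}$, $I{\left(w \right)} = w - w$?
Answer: $77$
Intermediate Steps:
$I{\left(w \right)} = 0$
$c = - \frac{3}{11}$ ($c = \frac{6}{-22} = 6 \left(- \frac{1}{22}\right) = - \frac{3}{11} \approx -0.27273$)
$A = -264$ ($A = 6 + 3 \left(-90 - 0\right) = 6 + 3 \left(-90 + 0\right) = 6 + 3 \left(-90\right) = 6 - 270 = -264$)
$z{\left(s,F \right)} = -264 - s$
$- z{\left(-187,c - \left(-29 - 47\right) \right)} = - (-264 - -187) = - (-264 + 187) = \left(-1\right) \left(-77\right) = 77$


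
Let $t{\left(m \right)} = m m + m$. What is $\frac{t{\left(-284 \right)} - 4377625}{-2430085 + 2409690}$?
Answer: $\frac{4297253}{20395} \approx 210.7$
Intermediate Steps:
$t{\left(m \right)} = m + m^{2}$ ($t{\left(m \right)} = m^{2} + m = m + m^{2}$)
$\frac{t{\left(-284 \right)} - 4377625}{-2430085 + 2409690} = \frac{- 284 \left(1 - 284\right) - 4377625}{-2430085 + 2409690} = \frac{\left(-284\right) \left(-283\right) - 4377625}{-20395} = \left(80372 - 4377625\right) \left(- \frac{1}{20395}\right) = \left(-4297253\right) \left(- \frac{1}{20395}\right) = \frac{4297253}{20395}$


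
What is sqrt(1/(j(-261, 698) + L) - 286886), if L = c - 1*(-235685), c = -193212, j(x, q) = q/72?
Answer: 23*I*sqrt(1268477570814818)/1529377 ≈ 535.62*I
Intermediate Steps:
j(x, q) = q/72 (j(x, q) = q*(1/72) = q/72)
L = 42473 (L = -193212 - 1*(-235685) = -193212 + 235685 = 42473)
sqrt(1/(j(-261, 698) + L) - 286886) = sqrt(1/((1/72)*698 + 42473) - 286886) = sqrt(1/(349/36 + 42473) - 286886) = sqrt(1/(1529377/36) - 286886) = sqrt(36/1529377 - 286886) = sqrt(-438756849986/1529377) = 23*I*sqrt(1268477570814818)/1529377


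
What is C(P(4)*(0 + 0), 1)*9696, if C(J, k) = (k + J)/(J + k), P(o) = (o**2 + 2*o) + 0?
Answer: 9696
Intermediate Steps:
P(o) = o**2 + 2*o
C(J, k) = 1 (C(J, k) = (J + k)/(J + k) = 1)
C(P(4)*(0 + 0), 1)*9696 = 1*9696 = 9696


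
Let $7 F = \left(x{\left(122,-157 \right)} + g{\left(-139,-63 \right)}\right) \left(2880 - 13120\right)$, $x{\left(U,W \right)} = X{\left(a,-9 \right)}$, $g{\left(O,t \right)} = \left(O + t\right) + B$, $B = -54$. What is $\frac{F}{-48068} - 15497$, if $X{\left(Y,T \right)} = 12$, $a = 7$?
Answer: $- \frac{21380603}{1379} \approx -15504.0$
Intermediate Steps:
$g{\left(O,t \right)} = -54 + O + t$ ($g{\left(O,t \right)} = \left(O + t\right) - 54 = -54 + O + t$)
$x{\left(U,W \right)} = 12$
$F = \frac{2498560}{7}$ ($F = \frac{\left(12 - 256\right) \left(2880 - 13120\right)}{7} = \frac{\left(-244\right) \left(-10240\right)}{7} = \frac{1}{7} \cdot 2498560 = \frac{2498560}{7} \approx 3.5694 \cdot 10^{5}$)
$\frac{F}{-48068} - 15497 = \frac{2498560}{7 \left(-48068\right)} - 15497 = \frac{2498560}{7} \left(- \frac{1}{48068}\right) - 15497 = - \frac{10240}{1379} - 15497 = - \frac{21380603}{1379}$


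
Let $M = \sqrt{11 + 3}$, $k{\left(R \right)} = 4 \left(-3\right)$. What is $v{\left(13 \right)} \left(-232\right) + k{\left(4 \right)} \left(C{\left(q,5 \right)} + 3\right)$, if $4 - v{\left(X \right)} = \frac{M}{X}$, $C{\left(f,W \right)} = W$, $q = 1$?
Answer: $-1024 + \frac{232 \sqrt{14}}{13} \approx -957.23$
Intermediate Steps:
$k{\left(R \right)} = -12$
$M = \sqrt{14} \approx 3.7417$
$v{\left(X \right)} = 4 - \frac{\sqrt{14}}{X}$
$v{\left(13 \right)} \left(-232\right) + k{\left(4 \right)} \left(C{\left(q,5 \right)} + 3\right) = \left(4 - \frac{\sqrt{14}}{13}\right) \left(-232\right) - 12 \left(5 + 3\right) = \left(4 - \sqrt{14} \cdot \frac{1}{13}\right) \left(-232\right) - 96 = \left(4 - \frac{\sqrt{14}}{13}\right) \left(-232\right) - 96 = \left(-928 + \frac{232 \sqrt{14}}{13}\right) - 96 = -1024 + \frac{232 \sqrt{14}}{13}$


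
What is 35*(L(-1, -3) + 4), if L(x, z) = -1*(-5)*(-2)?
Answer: -210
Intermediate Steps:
L(x, z) = -10 (L(x, z) = 5*(-2) = -10)
35*(L(-1, -3) + 4) = 35*(-10 + 4) = 35*(-6) = -210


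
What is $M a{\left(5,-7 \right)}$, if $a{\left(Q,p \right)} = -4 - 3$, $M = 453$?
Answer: $-3171$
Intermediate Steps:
$a{\left(Q,p \right)} = -7$ ($a{\left(Q,p \right)} = -4 - 3 = -7$)
$M a{\left(5,-7 \right)} = 453 \left(-7\right) = -3171$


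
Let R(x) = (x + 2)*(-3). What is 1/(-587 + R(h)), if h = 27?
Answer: -1/674 ≈ -0.0014837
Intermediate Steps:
R(x) = -6 - 3*x (R(x) = (2 + x)*(-3) = -6 - 3*x)
1/(-587 + R(h)) = 1/(-587 + (-6 - 3*27)) = 1/(-587 + (-6 - 81)) = 1/(-587 - 87) = 1/(-674) = -1/674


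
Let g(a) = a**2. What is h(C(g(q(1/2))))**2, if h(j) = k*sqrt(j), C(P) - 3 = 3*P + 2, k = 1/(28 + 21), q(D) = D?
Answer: 23/9604 ≈ 0.0023948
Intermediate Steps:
k = 1/49 ≈ 0.020408
C(P) = 5 + 3*P (C(P) = 3 + (3*P + 2) = 3 + (2 + 3*P) = 5 + 3*P)
h(j) = sqrt(j)/49
h(C(g(q(1/2))))**2 = (sqrt(5 + 3*(1/2)**2)/49)**2 = (sqrt(5 + 3*(1/4))/49)**2 = (sqrt(5 + 3/4)/49)**2 = (sqrt(23/4)/49)**2 = ((sqrt(23)/2)/49)**2 = (sqrt(23)/98)**2 = 23/9604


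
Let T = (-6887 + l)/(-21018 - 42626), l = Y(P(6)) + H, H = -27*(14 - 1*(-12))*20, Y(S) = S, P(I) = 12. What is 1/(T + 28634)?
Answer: 63644/1822403211 ≈ 3.4923e-5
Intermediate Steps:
H = -14040 (H = -27*(14 + 12)*20 = -27*26*20 = -702*20 = -14040)
l = -14028 (l = 12 - 14040 = -14028)
T = 20915/63644 (T = (-6887 - 14028)/(-21018 - 42626) = -20915/(-63644) = -20915*(-1/63644) = 20915/63644 ≈ 0.32862)
1/(T + 28634) = 1/(20915/63644 + 28634) = 1/(1822403211/63644) = 63644/1822403211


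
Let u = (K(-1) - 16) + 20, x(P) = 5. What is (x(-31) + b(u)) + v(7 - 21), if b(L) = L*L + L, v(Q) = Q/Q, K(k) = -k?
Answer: 36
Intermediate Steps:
v(Q) = 1
u = 5 (u = (-1*(-1) - 16) + 20 = (1 - 16) + 20 = -15 + 20 = 5)
b(L) = L + L**2 (b(L) = L**2 + L = L + L**2)
(x(-31) + b(u)) + v(7 - 21) = (5 + 5*(1 + 5)) + 1 = (5 + 5*6) + 1 = (5 + 30) + 1 = 35 + 1 = 36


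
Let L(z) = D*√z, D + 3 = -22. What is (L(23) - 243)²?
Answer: 73424 + 12150*√23 ≈ 1.3169e+5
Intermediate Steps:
D = -25 (D = -3 - 22 = -25)
L(z) = -25*√z
(L(23) - 243)² = (-25*√23 - 243)² = (-243 - 25*√23)²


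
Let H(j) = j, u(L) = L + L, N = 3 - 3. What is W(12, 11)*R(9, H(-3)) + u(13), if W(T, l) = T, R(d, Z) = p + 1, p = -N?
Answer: 38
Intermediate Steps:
N = 0
p = 0 (p = -1*0 = 0)
u(L) = 2*L
R(d, Z) = 1 (R(d, Z) = 0 + 1 = 1)
W(12, 11)*R(9, H(-3)) + u(13) = 12*1 + 2*13 = 12 + 26 = 38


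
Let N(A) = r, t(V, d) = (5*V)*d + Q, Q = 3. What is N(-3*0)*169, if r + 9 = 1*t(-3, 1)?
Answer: -3549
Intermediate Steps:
t(V, d) = 3 + 5*V*d (t(V, d) = (5*V)*d + 3 = 5*V*d + 3 = 3 + 5*V*d)
r = -21 (r = -9 + 1*(3 + 5*(-3)*1) = -9 + 1*(3 - 15) = -9 + 1*(-12) = -9 - 12 = -21)
N(A) = -21
N(-3*0)*169 = -21*169 = -3549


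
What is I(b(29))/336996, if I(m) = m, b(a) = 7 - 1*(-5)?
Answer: 1/28083 ≈ 3.5609e-5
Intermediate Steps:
b(a) = 12 (b(a) = 7 + 5 = 12)
I(b(29))/336996 = 12/336996 = 12*(1/336996) = 1/28083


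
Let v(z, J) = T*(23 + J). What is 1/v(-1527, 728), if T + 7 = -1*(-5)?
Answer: -1/1502 ≈ -0.00066578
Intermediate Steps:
T = -2 (T = -7 - 1*(-5) = -7 + 5 = -2)
v(z, J) = -46 - 2*J (v(z, J) = -2*(23 + J) = -46 - 2*J)
1/v(-1527, 728) = 1/(-46 - 2*728) = 1/(-46 - 1456) = 1/(-1502) = -1/1502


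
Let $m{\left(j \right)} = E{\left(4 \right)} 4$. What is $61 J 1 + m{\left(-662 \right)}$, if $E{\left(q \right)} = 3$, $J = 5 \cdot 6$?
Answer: $1842$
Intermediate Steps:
$J = 30$
$m{\left(j \right)} = 12$ ($m{\left(j \right)} = 3 \cdot 4 = 12$)
$61 J 1 + m{\left(-662 \right)} = 61 \cdot 30 \cdot 1 + 12 = 1830 \cdot 1 + 12 = 1830 + 12 = 1842$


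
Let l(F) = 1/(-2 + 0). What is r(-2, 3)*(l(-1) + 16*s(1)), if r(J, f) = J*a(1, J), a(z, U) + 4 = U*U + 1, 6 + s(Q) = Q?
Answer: 161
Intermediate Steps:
s(Q) = -6 + Q
a(z, U) = -3 + U² (a(z, U) = -4 + (U*U + 1) = -4 + (U² + 1) = -4 + (1 + U²) = -3 + U²)
r(J, f) = J*(-3 + J²)
l(F) = -½ (l(F) = 1/(-2) = -½)
r(-2, 3)*(l(-1) + 16*s(1)) = (-2*(-3 + (-2)²))*(-½ + 16*(-6 + 1)) = (-2*(-3 + 4))*(-½ + 16*(-5)) = (-2*1)*(-½ - 80) = -2*(-161/2) = 161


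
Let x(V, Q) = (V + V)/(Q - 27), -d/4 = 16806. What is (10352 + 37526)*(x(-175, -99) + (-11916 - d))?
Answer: 23833524766/9 ≈ 2.6482e+9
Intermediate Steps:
d = -67224 (d = -4*16806 = -67224)
x(V, Q) = 2*V/(-27 + Q) (x(V, Q) = (2*V)/(-27 + Q) = 2*V/(-27 + Q))
(10352 + 37526)*(x(-175, -99) + (-11916 - d)) = (10352 + 37526)*(2*(-175)/(-27 - 99) + (-11916 - 1*(-67224))) = 47878*(2*(-175)/(-126) + (-11916 + 67224)) = 47878*(2*(-175)*(-1/126) + 55308) = 47878*(25/9 + 55308) = 47878*(497797/9) = 23833524766/9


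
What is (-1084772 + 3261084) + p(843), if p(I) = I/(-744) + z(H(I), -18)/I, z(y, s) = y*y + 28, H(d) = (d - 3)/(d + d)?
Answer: 35926328162932669/16507902504 ≈ 2.1763e+6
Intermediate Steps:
H(d) = (-3 + d)/(2*d) (H(d) = (-3 + d)/((2*d)) = (-3 + d)*(1/(2*d)) = (-3 + d)/(2*d))
z(y, s) = 28 + y² (z(y, s) = y² + 28 = 28 + y²)
p(I) = -I/744 + (28 + (-3 + I)²/(4*I²))/I (p(I) = I/(-744) + (28 + ((-3 + I)/(2*I))²)/I = I*(-1/744) + (28 + (-3 + I)²/(4*I²))/I = -I/744 + (28 + (-3 + I)²/(4*I²))/I)
(-1084772 + 3261084) + p(843) = (-1084772 + 3261084) + (1/744)*(1674 - 1*843⁴ - 1116*843 + 21018*843²)/843³ = 2176312 + (1/744)*(1/599077107)*(1674 - 1*505022001201 - 940788 + 21018*710649) = 2176312 + (1/744)*(1/599077107)*(1674 - 505022001201 - 940788 + 14936420682) = 2176312 + (1/744)*(1/599077107)*(-490086519633) = 2176312 - 18151352579/16507902504 = 35926328162932669/16507902504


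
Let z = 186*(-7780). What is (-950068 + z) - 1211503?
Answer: -3608651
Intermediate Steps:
z = -1447080
(-950068 + z) - 1211503 = (-950068 - 1447080) - 1211503 = -2397148 - 1211503 = -3608651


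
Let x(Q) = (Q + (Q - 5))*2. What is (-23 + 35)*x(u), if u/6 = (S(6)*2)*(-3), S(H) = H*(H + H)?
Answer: -124536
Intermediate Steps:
S(H) = 2*H**2 (S(H) = H*(2*H) = 2*H**2)
u = -2592 (u = 6*(((2*6**2)*2)*(-3)) = 6*(((2*36)*2)*(-3)) = 6*((72*2)*(-3)) = 6*(144*(-3)) = 6*(-432) = -2592)
x(Q) = -10 + 4*Q (x(Q) = (Q + (-5 + Q))*2 = (-5 + 2*Q)*2 = -10 + 4*Q)
(-23 + 35)*x(u) = (-23 + 35)*(-10 + 4*(-2592)) = 12*(-10 - 10368) = 12*(-10378) = -124536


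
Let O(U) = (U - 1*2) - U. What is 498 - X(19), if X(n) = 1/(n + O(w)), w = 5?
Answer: 8465/17 ≈ 497.94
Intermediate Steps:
O(U) = -2 (O(U) = (U - 2) - U = (-2 + U) - U = -2)
X(n) = 1/(-2 + n) (X(n) = 1/(n - 2) = 1/(-2 + n))
498 - X(19) = 498 - 1/(-2 + 19) = 498 - 1/17 = 8465/17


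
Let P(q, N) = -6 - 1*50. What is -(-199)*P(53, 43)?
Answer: -11144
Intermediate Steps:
P(q, N) = -56 (P(q, N) = -6 - 50 = -56)
-(-199)*P(53, 43) = -(-199)*(-56) = -1*11144 = -11144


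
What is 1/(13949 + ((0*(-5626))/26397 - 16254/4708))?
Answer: 2354/32827819 ≈ 7.1707e-5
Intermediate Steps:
1/(13949 + ((0*(-5626))/26397 - 16254/4708)) = 1/(13949 + (0*(1/26397) - 16254*1/4708)) = 1/(13949 + (0 - 8127/2354)) = 1/(13949 - 8127/2354) = 1/(32827819/2354) = 2354/32827819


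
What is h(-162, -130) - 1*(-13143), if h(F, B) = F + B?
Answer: 12851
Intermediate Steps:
h(F, B) = B + F
h(-162, -130) - 1*(-13143) = (-130 - 162) - 1*(-13143) = -292 + 13143 = 12851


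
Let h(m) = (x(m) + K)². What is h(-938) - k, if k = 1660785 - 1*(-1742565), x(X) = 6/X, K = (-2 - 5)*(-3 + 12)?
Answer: -747731066850/219961 ≈ -3.3994e+6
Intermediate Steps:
K = -63 (K = -7*9 = -63)
k = 3403350 (k = 1660785 + 1742565 = 3403350)
h(m) = (-63 + 6/m)² (h(m) = (6/m - 63)² = (-63 + 6/m)²)
h(-938) - k = (63 - 6/(-938))² - 1*3403350 = (63 - 6*(-1/938))² - 3403350 = (63 + 3/469)² - 3403350 = (29550/469)² - 3403350 = 873202500/219961 - 3403350 = -747731066850/219961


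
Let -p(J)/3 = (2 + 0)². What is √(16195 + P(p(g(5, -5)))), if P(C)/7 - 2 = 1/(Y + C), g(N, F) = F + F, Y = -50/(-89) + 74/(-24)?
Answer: √3898619928645/15509 ≈ 127.31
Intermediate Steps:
Y = -2693/1068 (Y = -50*(-1/89) + 74*(-1/24) = 50/89 - 37/12 = -2693/1068 ≈ -2.5215)
g(N, F) = 2*F
p(J) = -12 (p(J) = -3*(2 + 0)² = -3*2² = -3*4 = -12)
P(C) = 14 + 7/(-2693/1068 + C)
√(16195 + P(p(g(5, -5)))) = √(16195 + 14*(-2159 + 1068*(-12))/(-2693 + 1068*(-12))) = √(16195 + 14*(-2159 - 12816)/(-2693 - 12816)) = √(16195 + 14*(-14975)/(-15509)) = √(16195 + 14*(-1/15509)*(-14975)) = √(16195 + 209650/15509) = √(251377905/15509) = √3898619928645/15509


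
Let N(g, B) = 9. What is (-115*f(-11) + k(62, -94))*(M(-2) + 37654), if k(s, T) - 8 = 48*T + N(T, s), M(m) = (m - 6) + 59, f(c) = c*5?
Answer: 69000150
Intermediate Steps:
f(c) = 5*c
M(m) = 53 + m (M(m) = (-6 + m) + 59 = 53 + m)
k(s, T) = 17 + 48*T (k(s, T) = 8 + (48*T + 9) = 8 + (9 + 48*T) = 17 + 48*T)
(-115*f(-11) + k(62, -94))*(M(-2) + 37654) = (-575*(-11) + (17 + 48*(-94)))*((53 - 2) + 37654) = (-115*(-55) + (17 - 4512))*(51 + 37654) = (6325 - 4495)*37705 = 1830*37705 = 69000150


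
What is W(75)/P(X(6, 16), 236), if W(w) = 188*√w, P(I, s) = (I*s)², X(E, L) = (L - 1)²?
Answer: 47*√3/140980500 ≈ 5.7743e-7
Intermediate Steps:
X(E, L) = (-1 + L)²
P(I, s) = I²*s²
W(75)/P(X(6, 16), 236) = (188*√75)/((((-1 + 16)²)²*236²)) = (188*(5*√3))/(((15²)²*55696)) = (940*√3)/((225²*55696)) = (940*√3)/((50625*55696)) = (940*√3)/2819610000 = (940*√3)*(1/2819610000) = 47*√3/140980500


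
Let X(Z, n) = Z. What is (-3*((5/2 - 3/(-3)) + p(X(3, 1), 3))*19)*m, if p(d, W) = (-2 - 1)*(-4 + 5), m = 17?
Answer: -969/2 ≈ -484.50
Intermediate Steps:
p(d, W) = -3 (p(d, W) = -3*1 = -3)
(-3*((5/2 - 3/(-3)) + p(X(3, 1), 3))*19)*m = (-3*((5/2 - 3/(-3)) - 3)*19)*17 = (-3*((5*(½) - 3*(-⅓)) - 3)*19)*17 = (-3*((5/2 + 1) - 3)*19)*17 = (-3*(7/2 - 3)*19)*17 = (-3*½*19)*17 = -3/2*19*17 = -57/2*17 = -969/2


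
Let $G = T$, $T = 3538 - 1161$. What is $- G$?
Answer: $-2377$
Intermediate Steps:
$T = 2377$
$G = 2377$
$- G = \left(-1\right) 2377 = -2377$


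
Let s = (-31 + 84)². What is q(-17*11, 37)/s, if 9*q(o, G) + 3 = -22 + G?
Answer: 4/8427 ≈ 0.00047466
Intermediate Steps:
q(o, G) = -25/9 + G/9 (q(o, G) = -⅓ + (-22 + G)/9 = -⅓ + (-22/9 + G/9) = -25/9 + G/9)
s = 2809 (s = 53² = 2809)
q(-17*11, 37)/s = (-25/9 + (⅑)*37)/2809 = (-25/9 + 37/9)*(1/2809) = (4/3)*(1/2809) = 4/8427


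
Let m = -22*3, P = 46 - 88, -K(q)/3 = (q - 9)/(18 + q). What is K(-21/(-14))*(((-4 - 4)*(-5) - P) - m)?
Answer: 2220/13 ≈ 170.77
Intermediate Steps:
K(q) = -3*(-9 + q)/(18 + q) (K(q) = -3*(q - 9)/(18 + q) = -3*(-9 + q)/(18 + q))
P = -42
m = -66
K(-21/(-14))*(((-4 - 4)*(-5) - P) - m) = (3*(9 - (-21)/(-14))/(18 - 21/(-14)))*(((-4 - 4)*(-5) - 1*(-42)) - 1*(-66)) = (3*(9 - (-21)*(-1)/14)/(18 - 21*(-1/14)))*((-8*(-5) + 42) + 66) = (3*(9 - 1*3/2)/(18 + 3/2))*((40 + 42) + 66) = (3*(9 - 3/2)/(39/2))*(82 + 66) = (3*(2/39)*(15/2))*148 = (15/13)*148 = 2220/13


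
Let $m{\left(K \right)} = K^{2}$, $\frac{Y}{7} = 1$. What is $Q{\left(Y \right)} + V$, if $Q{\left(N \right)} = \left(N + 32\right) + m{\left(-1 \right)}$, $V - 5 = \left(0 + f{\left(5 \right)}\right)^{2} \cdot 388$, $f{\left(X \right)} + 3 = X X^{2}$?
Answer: $5775037$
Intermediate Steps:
$f{\left(X \right)} = -3 + X^{3}$ ($f{\left(X \right)} = -3 + X X^{2} = -3 + X^{3}$)
$Y = 7$ ($Y = 7 \cdot 1 = 7$)
$V = 5774997$ ($V = 5 + \left(0 - \left(3 - 5^{3}\right)\right)^{2} \cdot 388 = 5 + \left(0 + \left(-3 + 125\right)\right)^{2} \cdot 388 = 5 + \left(0 + 122\right)^{2} \cdot 388 = 5 + 122^{2} \cdot 388 = 5 + 14884 \cdot 388 = 5 + 5774992 = 5774997$)
$Q{\left(N \right)} = 33 + N$ ($Q{\left(N \right)} = \left(N + 32\right) + \left(-1\right)^{2} = \left(32 + N\right) + 1 = 33 + N$)
$Q{\left(Y \right)} + V = \left(33 + 7\right) + 5774997 = 40 + 5774997 = 5775037$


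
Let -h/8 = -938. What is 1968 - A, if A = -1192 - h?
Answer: 10664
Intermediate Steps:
h = 7504 (h = -8*(-938) = 7504)
A = -8696 (A = -1192 - 1*7504 = -1192 - 7504 = -8696)
1968 - A = 1968 - 1*(-8696) = 1968 + 8696 = 10664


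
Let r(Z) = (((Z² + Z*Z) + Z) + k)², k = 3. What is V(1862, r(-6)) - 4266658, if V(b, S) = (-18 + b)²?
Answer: -866322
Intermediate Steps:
r(Z) = (3 + Z + 2*Z²)² (r(Z) = (((Z² + Z*Z) + Z) + 3)² = (((Z² + Z²) + Z) + 3)² = ((2*Z² + Z) + 3)² = ((Z + 2*Z²) + 3)² = (3 + Z + 2*Z²)²)
V(1862, r(-6)) - 4266658 = (-18 + 1862)² - 4266658 = 1844² - 4266658 = 3400336 - 4266658 = -866322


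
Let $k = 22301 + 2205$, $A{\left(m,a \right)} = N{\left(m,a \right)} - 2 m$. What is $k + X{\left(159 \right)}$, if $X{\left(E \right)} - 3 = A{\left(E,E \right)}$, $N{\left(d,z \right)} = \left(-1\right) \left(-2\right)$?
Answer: $24193$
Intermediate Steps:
$N{\left(d,z \right)} = 2$
$A{\left(m,a \right)} = 2 - 2 m$
$X{\left(E \right)} = 5 - 2 E$ ($X{\left(E \right)} = 3 - \left(-2 + 2 E\right) = 5 - 2 E$)
$k = 24506$
$k + X{\left(159 \right)} = 24506 + \left(5 - 318\right) = 24506 - 313 = 24193$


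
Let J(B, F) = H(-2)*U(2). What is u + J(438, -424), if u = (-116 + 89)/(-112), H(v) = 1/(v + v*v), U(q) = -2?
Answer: -85/112 ≈ -0.75893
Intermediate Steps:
H(v) = 1/(v + v²)
J(B, F) = -1 (J(B, F) = (1/((-2)*(1 - 2)))*(-2) = -½/(-1)*(-2) = -½*(-1)*(-2) = (½)*(-2) = -1)
u = 27/112 (u = -27*(-1/112) = 27/112 ≈ 0.24107)
u + J(438, -424) = 27/112 - 1 = -85/112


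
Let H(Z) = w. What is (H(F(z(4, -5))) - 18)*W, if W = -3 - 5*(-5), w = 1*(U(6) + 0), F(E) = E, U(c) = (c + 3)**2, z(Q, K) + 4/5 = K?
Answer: 1386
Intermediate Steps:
z(Q, K) = -4/5 + K
U(c) = (3 + c)**2
w = 81 (w = 1*((3 + 6)**2 + 0) = 1*(9**2 + 0) = 1*(81 + 0) = 1*81 = 81)
W = 22 (W = -3 + 25 = 22)
H(Z) = 81
(H(F(z(4, -5))) - 18)*W = (81 - 18)*22 = 63*22 = 1386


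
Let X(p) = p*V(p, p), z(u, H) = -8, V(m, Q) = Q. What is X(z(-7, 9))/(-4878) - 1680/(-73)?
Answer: 4095184/178047 ≈ 23.001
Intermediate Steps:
X(p) = p² (X(p) = p*p = p²)
X(z(-7, 9))/(-4878) - 1680/(-73) = (-8)²/(-4878) - 1680/(-73) = 64*(-1/4878) - 1680*(-1/73) = -32/2439 + 1680/73 = 4095184/178047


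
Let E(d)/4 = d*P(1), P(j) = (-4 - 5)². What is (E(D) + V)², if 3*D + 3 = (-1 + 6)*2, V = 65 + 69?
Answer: 792100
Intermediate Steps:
V = 134
P(j) = 81 (P(j) = (-9)² = 81)
D = 7/3 (D = -1 + ((-1 + 6)*2)/3 = -1 + (5*2)/3 = -1 + (⅓)*10 = -1 + 10/3 = 7/3 ≈ 2.3333)
E(d) = 324*d (E(d) = 4*(d*81) = 4*(81*d) = 324*d)
(E(D) + V)² = (324*(7/3) + 134)² = (756 + 134)² = 890² = 792100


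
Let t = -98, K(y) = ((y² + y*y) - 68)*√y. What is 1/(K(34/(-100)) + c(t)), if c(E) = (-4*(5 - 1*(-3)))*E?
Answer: 245000000000/768441991209857 + 529443750*I*√34/768441991209857 ≈ 0.00031883 + 4.0174e-6*I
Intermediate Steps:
K(y) = √y*(-68 + 2*y²) (K(y) = ((y² + y²) - 68)*√y = (2*y² - 68)*√y = (-68 + 2*y²)*√y = √y*(-68 + 2*y²))
c(E) = -32*E (c(E) = (-4*(5 + 3))*E = (-4*8)*E = -32*E)
1/(K(34/(-100)) + c(t)) = 1/(2*√(34/(-100))*(-34 + (34/(-100))²) - 32*(-98)) = 1/(2*√(34*(-1/100))*(-34 + (34*(-1/100))²) + 3136) = 1/(2*√(-17/50)*(-34 + (-17/50)²) + 3136) = 1/(2*(I*√34/10)*(-34 + 289/2500) + 3136) = 1/(2*(I*√34/10)*(-84711/2500) + 3136) = 1/(-84711*I*√34/12500 + 3136) = 1/(3136 - 84711*I*√34/12500)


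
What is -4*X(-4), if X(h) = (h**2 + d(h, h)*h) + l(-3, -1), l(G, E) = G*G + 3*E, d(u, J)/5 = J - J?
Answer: -88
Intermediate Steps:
d(u, J) = 0 (d(u, J) = 5*(J - J) = 5*0 = 0)
l(G, E) = G**2 + 3*E
X(h) = 6 + h**2 (X(h) = (h**2 + 0*h) + ((-3)**2 + 3*(-1)) = (h**2 + 0) + (9 - 3) = h**2 + 6 = 6 + h**2)
-4*X(-4) = -4*(6 + (-4)**2) = -4*(6 + 16) = -4*22 = -88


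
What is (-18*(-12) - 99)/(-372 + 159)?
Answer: -39/71 ≈ -0.54930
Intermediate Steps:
(-18*(-12) - 99)/(-372 + 159) = (216 - 99)/(-213) = 117*(-1/213) = -39/71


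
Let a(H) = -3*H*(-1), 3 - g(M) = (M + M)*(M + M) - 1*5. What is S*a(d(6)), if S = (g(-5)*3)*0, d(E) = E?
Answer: 0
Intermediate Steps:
g(M) = 8 - 4*M² (g(M) = 3 - ((M + M)*(M + M) - 1*5) = 3 - ((2*M)*(2*M) - 5) = 3 - (4*M² - 5) = 3 - (-5 + 4*M²) = 3 + (5 - 4*M²) = 8 - 4*M²)
a(H) = 3*H
S = 0 (S = ((8 - 4*(-5)²)*3)*0 = ((8 - 4*25)*3)*0 = ((8 - 100)*3)*0 = -92*3*0 = -276*0 = 0)
S*a(d(6)) = 0*(3*6) = 0*18 = 0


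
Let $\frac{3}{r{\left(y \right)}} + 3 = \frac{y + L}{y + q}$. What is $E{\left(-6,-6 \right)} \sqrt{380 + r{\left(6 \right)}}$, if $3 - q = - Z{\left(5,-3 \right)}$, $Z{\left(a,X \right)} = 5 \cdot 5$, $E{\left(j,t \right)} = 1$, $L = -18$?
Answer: $\frac{49 \sqrt{57}}{19} \approx 19.471$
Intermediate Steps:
$Z{\left(a,X \right)} = 25$
$q = 28$ ($q = 3 - \left(-1\right) 25 = 3 - -25 = 3 + 25 = 28$)
$r{\left(y \right)} = \frac{3}{-3 + \frac{-18 + y}{28 + y}}$ ($r{\left(y \right)} = \frac{3}{-3 + \frac{y - 18}{y + 28}} = \frac{3}{-3 + \frac{-18 + y}{28 + y}}$)
$E{\left(-6,-6 \right)} \sqrt{380 + r{\left(6 \right)}} = 1 \sqrt{380 + \frac{3 \left(-28 - 6\right)}{2 \left(51 + 6\right)}} = 1 \sqrt{380 + \frac{3 \left(-28 - 6\right)}{2 \cdot 57}} = 1 \sqrt{380 + \frac{3}{2} \cdot \frac{1}{57} \left(-34\right)} = 1 \sqrt{380 - \frac{17}{19}} = 1 \sqrt{\frac{7203}{19}} = 1 \frac{49 \sqrt{57}}{19} = \frac{49 \sqrt{57}}{19}$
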